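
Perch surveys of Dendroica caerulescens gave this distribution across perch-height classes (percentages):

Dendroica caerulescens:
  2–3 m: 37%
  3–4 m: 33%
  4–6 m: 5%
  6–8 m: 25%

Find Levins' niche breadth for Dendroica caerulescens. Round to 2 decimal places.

3.22

Convert percentages to proportions (divide by 100).
Σpᵢ² = 0.37² + 0.33² + 0.05² + 0.25² = 0.1369 + 0.1089 + 0.0025 + 0.0625 = 0.3108
B = 1 / 0.3108 = 3.2175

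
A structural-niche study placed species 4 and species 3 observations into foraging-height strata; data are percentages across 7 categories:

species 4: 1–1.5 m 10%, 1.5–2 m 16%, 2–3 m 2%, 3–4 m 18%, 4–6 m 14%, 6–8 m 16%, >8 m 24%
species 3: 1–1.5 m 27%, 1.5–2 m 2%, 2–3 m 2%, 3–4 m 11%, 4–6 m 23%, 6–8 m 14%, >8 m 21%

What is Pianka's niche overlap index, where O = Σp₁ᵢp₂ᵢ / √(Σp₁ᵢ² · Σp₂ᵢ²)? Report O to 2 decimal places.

Convert percentages to proportions (divide by 100).
Σ p₁ᵢp₂ᵢ = 0.0270 + 0.0032 + 0.0004 + 0.0198 + 0.0322 + 0.0224 + 0.0504 = 0.1554
Σp_1ᵢ² = 0.10² + 0.16² + 0.02² + 0.18² + 0.14² + 0.16² + 0.24² = 0.0100 + 0.0256 + 0.0004 + 0.0324 + 0.0196 + 0.0256 + 0.0576 = 0.1712
Σp_2ᵢ² = 0.27² + 0.02² + 0.02² + 0.11² + 0.23² + 0.14² + 0.21² = 0.0729 + 0.0004 + 0.0004 + 0.0121 + 0.0529 + 0.0196 + 0.0441 = 0.2024
O = 0.1554 / √(0.1712 × 0.2024) = 0.1554 / 0.18615 = 0.8348

0.83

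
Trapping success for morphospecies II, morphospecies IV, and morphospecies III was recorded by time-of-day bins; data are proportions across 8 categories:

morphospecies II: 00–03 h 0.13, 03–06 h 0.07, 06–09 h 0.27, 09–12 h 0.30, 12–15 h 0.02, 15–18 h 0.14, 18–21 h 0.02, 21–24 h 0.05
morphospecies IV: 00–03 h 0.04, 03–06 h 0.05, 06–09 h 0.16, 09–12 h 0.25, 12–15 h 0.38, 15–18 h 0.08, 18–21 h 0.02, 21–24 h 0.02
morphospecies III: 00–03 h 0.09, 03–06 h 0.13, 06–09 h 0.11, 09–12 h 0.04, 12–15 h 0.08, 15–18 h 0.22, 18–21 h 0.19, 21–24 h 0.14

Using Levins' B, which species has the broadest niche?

Σp_IIᵢ² = 0.13² + 0.07² + 0.27² + 0.30² + 0.02² + 0.14² + 0.02² + 0.05² = 0.0169 + 0.0049 + 0.0729 + 0.0900 + 0.0004 + 0.0196 + 0.0004 + 0.0025 = 0.2076
B_II = 1 / 0.2076 = 4.8170
Σp_IVᵢ² = 0.04² + 0.05² + 0.16² + 0.25² + 0.38² + 0.08² + 0.02² + 0.02² = 0.0016 + 0.0025 + 0.0256 + 0.0625 + 0.1444 + 0.0064 + 0.0004 + 0.0004 = 0.2438
B_IV = 1 / 0.2438 = 4.1017
Σp_IIIᵢ² = 0.09² + 0.13² + 0.11² + 0.04² + 0.08² + 0.22² + 0.19² + 0.14² = 0.0081 + 0.0169 + 0.0121 + 0.0016 + 0.0064 + 0.0484 + 0.0361 + 0.0196 = 0.1492
B_III = 1 / 0.1492 = 6.7024
Highest B → broadest niche (most generalist): morphospecies III (B = 6.70).

morphospecies III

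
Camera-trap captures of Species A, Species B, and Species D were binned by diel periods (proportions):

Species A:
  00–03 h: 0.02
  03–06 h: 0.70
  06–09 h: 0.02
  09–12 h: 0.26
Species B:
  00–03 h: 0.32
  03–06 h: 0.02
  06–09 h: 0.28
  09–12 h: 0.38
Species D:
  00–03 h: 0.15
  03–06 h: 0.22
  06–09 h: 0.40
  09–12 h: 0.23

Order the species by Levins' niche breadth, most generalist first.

Species D > Species B > Species A

Σp_Aᵢ² = 0.02² + 0.70² + 0.02² + 0.26² = 0.0004 + 0.4900 + 0.0004 + 0.0676 = 0.5584
B_A = 1 / 0.5584 = 1.7908
Σp_Bᵢ² = 0.32² + 0.02² + 0.28² + 0.38² = 0.1024 + 0.0004 + 0.0784 + 0.1444 = 0.3256
B_B = 1 / 0.3256 = 3.0713
Σp_Dᵢ² = 0.15² + 0.22² + 0.40² + 0.23² = 0.0225 + 0.0484 + 0.1600 + 0.0529 = 0.2838
B_D = 1 / 0.2838 = 3.5236
Ranking by B (broadest → narrowest): Species D (3.52) > Species B (3.07) > Species A (1.79)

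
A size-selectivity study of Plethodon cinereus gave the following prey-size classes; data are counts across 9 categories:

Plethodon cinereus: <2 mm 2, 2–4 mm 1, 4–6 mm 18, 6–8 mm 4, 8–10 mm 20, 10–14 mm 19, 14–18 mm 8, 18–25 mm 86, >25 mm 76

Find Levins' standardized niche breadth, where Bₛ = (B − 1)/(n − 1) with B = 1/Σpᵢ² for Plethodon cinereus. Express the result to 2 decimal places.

Proportions for Plethodon cinereus (n=234): 2/234=0.0085, 1/234=0.0043, 18/234=0.0769, 4/234=0.0171, 20/234=0.0855, 19/234=0.0812, 8/234=0.0342, 86/234=0.3675, 76/234=0.3248
Σpᵢ² = 0.0085² + 0.0043² + 0.0769² + 0.0171² + 0.0855² + 0.0812² + 0.0342² + 0.3675² + 0.3248² = 0.000072 + 0.000018 + 0.005914 + 0.000292 + 0.007310 + 0.006593 + 0.001170 + 0.135056 + 0.105495 = 0.261920
B = 1 / 0.261920 = 3.8180
Bₛ = (B − 1)/(n − 1) = (3.8180 − 1)/(9 − 1) = 2.8180/8 = 0.3523

0.35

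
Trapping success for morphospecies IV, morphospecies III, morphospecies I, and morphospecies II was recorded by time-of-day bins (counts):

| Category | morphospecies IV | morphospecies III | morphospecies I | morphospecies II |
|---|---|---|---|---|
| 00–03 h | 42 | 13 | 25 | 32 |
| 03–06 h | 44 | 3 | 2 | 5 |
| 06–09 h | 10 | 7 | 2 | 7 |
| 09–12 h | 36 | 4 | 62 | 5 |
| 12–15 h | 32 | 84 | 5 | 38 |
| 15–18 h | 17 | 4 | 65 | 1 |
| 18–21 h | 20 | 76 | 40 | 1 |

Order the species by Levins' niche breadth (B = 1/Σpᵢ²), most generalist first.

morphospecies IV > morphospecies I > morphospecies II > morphospecies III

Proportions for morphospecies IV (n=201): 42/201=0.2090, 44/201=0.2189, 10/201=0.0498, 36/201=0.1791, 32/201=0.1592, 17/201=0.0846, 20/201=0.0995
Proportions for morphospecies III (n=191): 13/191=0.0681, 3/191=0.0157, 7/191=0.0366, 4/191=0.0209, 84/191=0.4398, 4/191=0.0209, 76/191=0.3979
Proportions for morphospecies I (n=201): 25/201=0.1244, 2/201=0.0100, 2/201=0.0100, 62/201=0.3085, 5/201=0.0249, 65/201=0.3234, 40/201=0.1990
Proportions for morphospecies II (n=89): 32/89=0.3596, 5/89=0.0562, 7/89=0.0787, 5/89=0.0562, 38/89=0.4270, 1/89=0.0112, 1/89=0.0112
Σp_IVᵢ² = 0.2090² + 0.2189² + 0.0498² + 0.1791² + 0.1592² + 0.0846² + 0.0995² = 0.043681 + 0.047917 + 0.002480 + 0.032077 + 0.025345 + 0.007157 + 0.009900 = 0.168557
B_IV = 1 / 0.168557 = 5.9327
Σp_IIIᵢ² = 0.0681² + 0.0157² + 0.0366² + 0.0209² + 0.4398² + 0.0209² + 0.3979² = 0.004638 + 0.000246 + 0.001340 + 0.000437 + 0.193424 + 0.000437 + 0.158324 = 0.358846
B_III = 1 / 0.358846 = 2.7867
Σp_Iᵢ² = 0.1244² + 0.0100² + 0.0100² + 0.3085² + 0.0249² + 0.3234² + 0.1990² = 0.015475 + 0.000100 + 0.000100 + 0.095172 + 0.000620 + 0.104588 + 0.039601 = 0.255656
B_I = 1 / 0.255656 = 3.9115
Σp_IIᵢ² = 0.3596² + 0.0562² + 0.0787² + 0.0562² + 0.4270² + 0.0112² + 0.0112² = 0.129312 + 0.003158 + 0.006194 + 0.003158 + 0.182329 + 0.000125 + 0.000125 = 0.324401
B_II = 1 / 0.324401 = 3.0826
Ranking by B (broadest → narrowest): morphospecies IV (5.93) > morphospecies I (3.91) > morphospecies II (3.08) > morphospecies III (2.79)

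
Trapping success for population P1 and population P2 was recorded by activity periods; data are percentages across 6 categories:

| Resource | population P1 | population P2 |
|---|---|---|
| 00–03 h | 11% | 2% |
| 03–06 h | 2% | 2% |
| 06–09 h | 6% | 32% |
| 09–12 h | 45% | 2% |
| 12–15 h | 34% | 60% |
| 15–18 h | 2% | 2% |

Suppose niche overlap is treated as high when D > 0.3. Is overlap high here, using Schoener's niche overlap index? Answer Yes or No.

Convert percentages to proportions (divide by 100).
Σ|p₁ᵢ − p₂ᵢ| = 0.09 + 0.00 + 0.26 + 0.43 + 0.26 + 0.00 = 1.04
D = 1 − ½ × 1.04 = 1 − 0.520 = 0.4800
D = 0.4800 > 0.3 → Yes.

Yes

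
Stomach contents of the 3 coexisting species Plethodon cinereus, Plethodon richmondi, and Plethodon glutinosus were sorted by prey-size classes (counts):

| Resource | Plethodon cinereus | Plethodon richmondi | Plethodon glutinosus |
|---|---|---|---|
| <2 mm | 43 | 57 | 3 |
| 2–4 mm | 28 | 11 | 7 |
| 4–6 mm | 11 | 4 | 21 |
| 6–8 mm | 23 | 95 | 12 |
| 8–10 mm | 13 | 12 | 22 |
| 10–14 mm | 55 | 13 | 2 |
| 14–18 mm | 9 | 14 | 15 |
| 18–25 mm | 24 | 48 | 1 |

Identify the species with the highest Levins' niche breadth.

Proportions for Plethodon cinereus (n=206): 43/206=0.2087, 28/206=0.1359, 11/206=0.0534, 23/206=0.1117, 13/206=0.0631, 55/206=0.2670, 9/206=0.0437, 24/206=0.1165
Proportions for Plethodon richmondi (n=254): 57/254=0.2244, 11/254=0.0433, 4/254=0.0157, 95/254=0.3740, 12/254=0.0472, 13/254=0.0512, 14/254=0.0551, 48/254=0.1890
Proportions for Plethodon glutinosus (n=83): 3/83=0.0361, 7/83=0.0843, 21/83=0.2530, 12/83=0.1446, 22/83=0.2651, 2/83=0.0241, 15/83=0.1807, 1/83=0.0120
Σp_cineᵢ² = 0.2087² + 0.1359² + 0.0534² + 0.1117² + 0.0631² + 0.2670² + 0.0437² + 0.1165² = 0.043556 + 0.018469 + 0.002852 + 0.012477 + 0.003982 + 0.071289 + 0.001910 + 0.013572 = 0.168107
B_cine = 1 / 0.168107 = 5.9486
Σp_richᵢ² = 0.2244² + 0.0433² + 0.0157² + 0.3740² + 0.0472² + 0.0512² + 0.0551² + 0.1890² = 0.050355 + 0.001875 + 0.000246 + 0.139876 + 0.002228 + 0.002621 + 0.003036 + 0.035721 = 0.235958
B_rich = 1 / 0.235958 = 4.2380
Σp_glutᵢ² = 0.0361² + 0.0843² + 0.2530² + 0.1446² + 0.2651² + 0.0241² + 0.1807² + 0.0120² = 0.001303 + 0.007106 + 0.064009 + 0.020909 + 0.070278 + 0.000581 + 0.032652 + 0.000144 = 0.196982
B_glut = 1 / 0.196982 = 5.0766
Highest B → broadest niche (most generalist): Plethodon cinereus (B = 5.95).

Plethodon cinereus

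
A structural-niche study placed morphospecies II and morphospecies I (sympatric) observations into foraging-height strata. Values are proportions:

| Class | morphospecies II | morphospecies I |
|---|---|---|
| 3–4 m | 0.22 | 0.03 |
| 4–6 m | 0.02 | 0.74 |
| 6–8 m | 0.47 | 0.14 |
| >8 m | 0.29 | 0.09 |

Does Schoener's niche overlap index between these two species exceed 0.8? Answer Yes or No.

No

Σ|p₁ᵢ − p₂ᵢ| = 0.19 + 0.72 + 0.33 + 0.20 = 1.44
D = 1 − ½ × 1.44 = 1 − 0.720 = 0.2800
D = 0.2800 < 0.8 → No.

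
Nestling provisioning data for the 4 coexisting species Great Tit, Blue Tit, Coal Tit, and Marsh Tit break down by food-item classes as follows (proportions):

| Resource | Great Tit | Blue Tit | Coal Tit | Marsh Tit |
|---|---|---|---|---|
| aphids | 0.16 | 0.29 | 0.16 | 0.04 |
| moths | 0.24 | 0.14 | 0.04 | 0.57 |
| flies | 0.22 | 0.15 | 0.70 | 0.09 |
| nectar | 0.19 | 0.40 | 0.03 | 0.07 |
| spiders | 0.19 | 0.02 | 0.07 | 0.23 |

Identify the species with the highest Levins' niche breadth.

Great Tit

Σp_Greaᵢ² = 0.16² + 0.24² + 0.22² + 0.19² + 0.19² = 0.0256 + 0.0576 + 0.0484 + 0.0361 + 0.0361 = 0.2038
B_Grea = 1 / 0.2038 = 4.9068
Σp_Blueᵢ² = 0.29² + 0.14² + 0.15² + 0.40² + 0.02² = 0.0841 + 0.0196 + 0.0225 + 0.1600 + 0.0004 = 0.2866
B_Blue = 1 / 0.2866 = 3.4892
Σp_Coalᵢ² = 0.16² + 0.04² + 0.70² + 0.03² + 0.07² = 0.0256 + 0.0016 + 0.4900 + 0.0009 + 0.0049 = 0.5230
B_Coal = 1 / 0.5230 = 1.9120
Σp_Marsᵢ² = 0.04² + 0.57² + 0.09² + 0.07² + 0.23² = 0.0016 + 0.3249 + 0.0081 + 0.0049 + 0.0529 = 0.3924
B_Mars = 1 / 0.3924 = 2.5484
Highest B → broadest niche (most generalist): Great Tit (B = 4.91).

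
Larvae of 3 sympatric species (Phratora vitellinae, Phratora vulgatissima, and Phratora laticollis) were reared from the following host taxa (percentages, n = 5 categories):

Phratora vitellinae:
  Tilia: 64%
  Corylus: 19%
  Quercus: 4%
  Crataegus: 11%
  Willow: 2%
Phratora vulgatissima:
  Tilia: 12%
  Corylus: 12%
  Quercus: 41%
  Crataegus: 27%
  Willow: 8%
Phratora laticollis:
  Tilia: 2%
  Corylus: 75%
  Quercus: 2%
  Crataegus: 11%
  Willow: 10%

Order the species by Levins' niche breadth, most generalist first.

Convert percentages to proportions (divide by 100).
Σp_viteᵢ² = 0.64² + 0.19² + 0.04² + 0.11² + 0.02² = 0.4096 + 0.0361 + 0.0016 + 0.0121 + 0.0004 = 0.4598
B_vite = 1 / 0.4598 = 2.1749
Σp_vulgᵢ² = 0.12² + 0.12² + 0.41² + 0.27² + 0.08² = 0.0144 + 0.0144 + 0.1681 + 0.0729 + 0.0064 = 0.2762
B_vulg = 1 / 0.2762 = 3.6206
Σp_latiᵢ² = 0.02² + 0.75² + 0.02² + 0.11² + 0.10² = 0.0004 + 0.5625 + 0.0004 + 0.0121 + 0.0100 = 0.5854
B_lati = 1 / 0.5854 = 1.7082
Ranking by B (broadest → narrowest): Phratora vulgatissima (3.62) > Phratora vitellinae (2.17) > Phratora laticollis (1.71)

Phratora vulgatissima > Phratora vitellinae > Phratora laticollis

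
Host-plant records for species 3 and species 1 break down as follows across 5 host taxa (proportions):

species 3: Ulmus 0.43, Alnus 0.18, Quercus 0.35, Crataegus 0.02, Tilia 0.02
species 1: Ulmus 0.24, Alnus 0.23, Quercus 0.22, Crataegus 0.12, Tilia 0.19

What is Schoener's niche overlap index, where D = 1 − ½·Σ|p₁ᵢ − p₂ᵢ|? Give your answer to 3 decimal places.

0.680

Σ|p₁ᵢ − p₂ᵢ| = 0.19 + 0.05 + 0.13 + 0.10 + 0.17 = 0.64
D = 1 − ½ × 0.64 = 1 − 0.320 = 0.68000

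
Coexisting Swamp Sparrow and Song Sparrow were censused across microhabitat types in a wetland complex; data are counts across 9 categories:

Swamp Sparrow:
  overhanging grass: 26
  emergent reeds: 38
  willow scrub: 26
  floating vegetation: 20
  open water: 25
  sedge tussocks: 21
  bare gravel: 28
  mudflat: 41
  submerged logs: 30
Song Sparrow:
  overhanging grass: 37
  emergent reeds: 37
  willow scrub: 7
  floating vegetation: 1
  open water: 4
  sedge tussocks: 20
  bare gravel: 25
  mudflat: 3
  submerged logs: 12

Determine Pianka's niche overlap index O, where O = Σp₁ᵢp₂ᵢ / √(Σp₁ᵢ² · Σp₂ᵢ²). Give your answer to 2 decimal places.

Proportions for Swamp Sparrow (n=255): 26/255=0.1020, 38/255=0.1490, 26/255=0.1020, 20/255=0.0784, 25/255=0.0980, 21/255=0.0824, 28/255=0.1098, 41/255=0.1608, 30/255=0.1176
Proportions for Song Sparrow (n=146): 37/146=0.2534, 37/146=0.2534, 7/146=0.0479, 1/146=0.0068, 4/146=0.0274, 20/146=0.1370, 25/146=0.1712, 3/146=0.0205, 12/146=0.0822
Σ p₁ᵢp₂ᵢ = 0.025847 + 0.037757 + 0.004886 + 0.000533 + 0.002685 + 0.011289 + 0.018798 + 0.003296 + 0.009667 = 0.114758
Σp_1ᵢ² = 0.1020² + 0.1490² + 0.1020² + 0.0784² + 0.0980² + 0.0824² + 0.1098² + 0.1608² + 0.1176² = 0.010404 + 0.022201 + 0.010404 + 0.006147 + 0.009604 + 0.006790 + 0.012056 + 0.025857 + 0.013830 = 0.117293
Σp_2ᵢ² = 0.2534² + 0.2534² + 0.0479² + 0.0068² + 0.0274² + 0.1370² + 0.1712² + 0.0205² + 0.0822² = 0.064212 + 0.064212 + 0.002294 + 0.000046 + 0.000751 + 0.018769 + 0.029309 + 0.000420 + 0.006757 = 0.186770
O = 0.114758 / √(0.117293 × 0.186770) = 0.114758 / 0.1480095 = 0.7753

0.78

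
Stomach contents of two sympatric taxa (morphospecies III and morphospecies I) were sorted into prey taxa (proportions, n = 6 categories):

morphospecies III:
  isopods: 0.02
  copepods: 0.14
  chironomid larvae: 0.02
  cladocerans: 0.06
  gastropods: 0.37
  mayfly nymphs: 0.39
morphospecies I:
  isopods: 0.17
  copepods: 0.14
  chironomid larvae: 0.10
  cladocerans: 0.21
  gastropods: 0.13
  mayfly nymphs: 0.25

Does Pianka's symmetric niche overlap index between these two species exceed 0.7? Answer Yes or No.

Σ p₁ᵢp₂ᵢ = 0.0034 + 0.0196 + 0.0020 + 0.0126 + 0.0481 + 0.0975 = 0.1832
Σp_1ᵢ² = 0.02² + 0.14² + 0.02² + 0.06² + 0.37² + 0.39² = 0.0004 + 0.0196 + 0.0004 + 0.0036 + 0.1369 + 0.1521 = 0.3130
Σp_2ᵢ² = 0.17² + 0.14² + 0.10² + 0.21² + 0.13² + 0.25² = 0.0289 + 0.0196 + 0.0100 + 0.0441 + 0.0169 + 0.0625 = 0.1820
O = 0.1832 / √(0.3130 × 0.1820) = 0.1832 / 0.23868 = 0.7676
O = 0.7676 > 0.7 → Yes.

Yes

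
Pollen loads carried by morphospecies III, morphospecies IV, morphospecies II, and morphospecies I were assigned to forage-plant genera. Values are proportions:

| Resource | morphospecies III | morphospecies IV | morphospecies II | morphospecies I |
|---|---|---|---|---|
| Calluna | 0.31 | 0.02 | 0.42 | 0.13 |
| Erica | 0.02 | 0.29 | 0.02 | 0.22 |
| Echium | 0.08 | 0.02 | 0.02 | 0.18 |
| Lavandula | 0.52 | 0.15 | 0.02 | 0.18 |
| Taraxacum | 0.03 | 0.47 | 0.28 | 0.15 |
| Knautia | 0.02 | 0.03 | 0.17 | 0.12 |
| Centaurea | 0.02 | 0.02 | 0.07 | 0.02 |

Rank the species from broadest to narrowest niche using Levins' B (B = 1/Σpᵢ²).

Σp_IIIᵢ² = 0.31² + 0.02² + 0.08² + 0.52² + 0.03² + 0.02² + 0.02² = 0.0961 + 0.0004 + 0.0064 + 0.2704 + 0.0009 + 0.0004 + 0.0004 = 0.3750
B_III = 1 / 0.3750 = 2.6667
Σp_IVᵢ² = 0.02² + 0.29² + 0.02² + 0.15² + 0.47² + 0.03² + 0.02² = 0.0004 + 0.0841 + 0.0004 + 0.0225 + 0.2209 + 0.0009 + 0.0004 = 0.3296
B_IV = 1 / 0.3296 = 3.0340
Σp_IIᵢ² = 0.42² + 0.02² + 0.02² + 0.02² + 0.28² + 0.17² + 0.07² = 0.1764 + 0.0004 + 0.0004 + 0.0004 + 0.0784 + 0.0289 + 0.0049 = 0.2898
B_II = 1 / 0.2898 = 3.4507
Σp_Iᵢ² = 0.13² + 0.22² + 0.18² + 0.18² + 0.15² + 0.12² + 0.02² = 0.0169 + 0.0484 + 0.0324 + 0.0324 + 0.0225 + 0.0144 + 0.0004 = 0.1674
B_I = 1 / 0.1674 = 5.9737
Ranking by B (broadest → narrowest): morphospecies I (5.97) > morphospecies II (3.45) > morphospecies IV (3.03) > morphospecies III (2.67)

morphospecies I > morphospecies II > morphospecies IV > morphospecies III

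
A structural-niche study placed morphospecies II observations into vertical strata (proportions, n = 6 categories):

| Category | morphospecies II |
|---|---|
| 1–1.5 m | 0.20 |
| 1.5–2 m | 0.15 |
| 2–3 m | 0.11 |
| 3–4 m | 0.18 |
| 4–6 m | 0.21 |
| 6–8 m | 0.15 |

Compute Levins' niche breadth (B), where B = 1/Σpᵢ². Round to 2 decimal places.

Σpᵢ² = 0.20² + 0.15² + 0.11² + 0.18² + 0.21² + 0.15² = 0.0400 + 0.0225 + 0.0121 + 0.0324 + 0.0441 + 0.0225 = 0.1736
B = 1 / 0.1736 = 5.7604

5.76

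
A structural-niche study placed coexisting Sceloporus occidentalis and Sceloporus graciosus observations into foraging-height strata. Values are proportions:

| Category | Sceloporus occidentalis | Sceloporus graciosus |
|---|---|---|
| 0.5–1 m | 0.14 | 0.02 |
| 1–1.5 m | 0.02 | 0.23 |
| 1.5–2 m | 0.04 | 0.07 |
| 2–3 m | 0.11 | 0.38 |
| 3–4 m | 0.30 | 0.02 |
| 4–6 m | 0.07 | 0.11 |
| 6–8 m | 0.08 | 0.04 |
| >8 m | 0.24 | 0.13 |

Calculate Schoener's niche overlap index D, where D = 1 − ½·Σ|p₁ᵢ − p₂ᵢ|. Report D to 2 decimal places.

Σ|p₁ᵢ − p₂ᵢ| = 0.12 + 0.21 + 0.03 + 0.27 + 0.28 + 0.04 + 0.04 + 0.11 = 1.10
D = 1 − ½ × 1.10 = 1 − 0.550 = 0.4500

0.45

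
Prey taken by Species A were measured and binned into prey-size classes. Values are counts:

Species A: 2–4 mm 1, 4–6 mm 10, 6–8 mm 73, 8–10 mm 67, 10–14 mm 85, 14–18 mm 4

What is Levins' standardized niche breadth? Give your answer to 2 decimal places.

0.47

Proportions for Species A (n=240): 1/240=0.0042, 10/240=0.0417, 73/240=0.3042, 67/240=0.2792, 85/240=0.3542, 4/240=0.0167
Σpᵢ² = 0.0042² + 0.0417² + 0.3042² + 0.2792² + 0.3542² + 0.0167² = 0.000018 + 0.001739 + 0.092538 + 0.077953 + 0.125458 + 0.000279 = 0.297985
B = 1 / 0.297985 = 3.3559
Bₛ = (B − 1)/(n − 1) = (3.3559 − 1)/(6 − 1) = 2.3559/5 = 0.4712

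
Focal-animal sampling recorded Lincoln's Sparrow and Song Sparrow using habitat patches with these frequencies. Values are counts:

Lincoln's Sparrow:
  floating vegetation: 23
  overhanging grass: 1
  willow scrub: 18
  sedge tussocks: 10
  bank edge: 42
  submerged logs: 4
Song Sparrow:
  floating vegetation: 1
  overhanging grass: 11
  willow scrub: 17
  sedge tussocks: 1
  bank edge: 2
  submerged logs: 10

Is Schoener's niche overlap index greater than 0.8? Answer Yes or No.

No

Proportions for Lincoln's Sparrow (n=98): 23/98=0.2347, 1/98=0.0102, 18/98=0.1837, 10/98=0.1020, 42/98=0.4286, 4/98=0.0408
Proportions for Song Sparrow (n=42): 1/42=0.0238, 11/42=0.2619, 17/42=0.4048, 1/42=0.0238, 2/42=0.0476, 10/42=0.2381
Σ|p₁ᵢ − p₂ᵢ| = 0.2109 + 0.2517 + 0.2211 + 0.0782 + 0.3810 + 0.1973 = 1.3402
D = 1 − ½ × 1.3402 = 1 − 0.67010 = 0.32990
D = 0.32990 < 0.8 → No.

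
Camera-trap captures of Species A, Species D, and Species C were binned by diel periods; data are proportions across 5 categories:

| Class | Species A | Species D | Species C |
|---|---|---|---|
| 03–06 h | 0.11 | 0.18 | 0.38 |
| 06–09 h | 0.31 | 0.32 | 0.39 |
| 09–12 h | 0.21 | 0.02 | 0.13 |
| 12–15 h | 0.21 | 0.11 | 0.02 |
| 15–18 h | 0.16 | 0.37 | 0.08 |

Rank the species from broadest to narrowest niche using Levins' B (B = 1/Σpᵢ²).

Species A > Species D > Species C

Σp_Aᵢ² = 0.11² + 0.31² + 0.21² + 0.21² + 0.16² = 0.0121 + 0.0961 + 0.0441 + 0.0441 + 0.0256 = 0.2220
B_A = 1 / 0.2220 = 4.5045
Σp_Dᵢ² = 0.18² + 0.32² + 0.02² + 0.11² + 0.37² = 0.0324 + 0.1024 + 0.0004 + 0.0121 + 0.1369 = 0.2842
B_D = 1 / 0.2842 = 3.5186
Σp_Cᵢ² = 0.38² + 0.39² + 0.13² + 0.02² + 0.08² = 0.1444 + 0.1521 + 0.0169 + 0.0004 + 0.0064 = 0.3202
B_C = 1 / 0.3202 = 3.1230
Ranking by B (broadest → narrowest): Species A (4.50) > Species D (3.52) > Species C (3.12)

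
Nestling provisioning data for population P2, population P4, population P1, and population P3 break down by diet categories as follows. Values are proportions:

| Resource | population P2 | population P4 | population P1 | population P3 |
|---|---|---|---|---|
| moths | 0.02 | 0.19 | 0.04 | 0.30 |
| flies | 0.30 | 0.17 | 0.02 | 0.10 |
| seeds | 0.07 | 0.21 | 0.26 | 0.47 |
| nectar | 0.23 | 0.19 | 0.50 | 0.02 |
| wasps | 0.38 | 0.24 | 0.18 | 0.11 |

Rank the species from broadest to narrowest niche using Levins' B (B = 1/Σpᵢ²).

population P4 > population P2 > population P3 > population P1

Σp_P2ᵢ² = 0.02² + 0.30² + 0.07² + 0.23² + 0.38² = 0.0004 + 0.0900 + 0.0049 + 0.0529 + 0.1444 = 0.2926
B_P2 = 1 / 0.2926 = 3.4176
Σp_P4ᵢ² = 0.19² + 0.17² + 0.21² + 0.19² + 0.24² = 0.0361 + 0.0289 + 0.0441 + 0.0361 + 0.0576 = 0.2028
B_P4 = 1 / 0.2028 = 4.9310
Σp_P1ᵢ² = 0.04² + 0.02² + 0.26² + 0.50² + 0.18² = 0.0016 + 0.0004 + 0.0676 + 0.2500 + 0.0324 = 0.3520
B_P1 = 1 / 0.3520 = 2.8409
Σp_P3ᵢ² = 0.30² + 0.10² + 0.47² + 0.02² + 0.11² = 0.0900 + 0.0100 + 0.2209 + 0.0004 + 0.0121 = 0.3334
B_P3 = 1 / 0.3334 = 2.9994
Ranking by B (broadest → narrowest): population P4 (4.93) > population P2 (3.42) > population P3 (3.00) > population P1 (2.84)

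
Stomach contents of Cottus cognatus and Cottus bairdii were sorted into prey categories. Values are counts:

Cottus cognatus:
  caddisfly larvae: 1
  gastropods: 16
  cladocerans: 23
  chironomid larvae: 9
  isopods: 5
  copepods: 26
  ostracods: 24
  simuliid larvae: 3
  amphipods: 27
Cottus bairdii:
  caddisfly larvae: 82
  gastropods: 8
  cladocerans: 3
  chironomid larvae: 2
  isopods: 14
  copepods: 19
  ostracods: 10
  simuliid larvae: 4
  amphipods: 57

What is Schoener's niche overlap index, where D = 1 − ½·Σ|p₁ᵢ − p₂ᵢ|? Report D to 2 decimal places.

Proportions for Cottus cognatus (n=134): 1/134=0.0075, 16/134=0.1194, 23/134=0.1716, 9/134=0.0672, 5/134=0.0373, 26/134=0.1940, 24/134=0.1791, 3/134=0.0224, 27/134=0.2015
Proportions for Cottus bairdii (n=199): 82/199=0.4121, 8/199=0.0402, 3/199=0.0151, 2/199=0.0101, 14/199=0.0704, 19/199=0.0955, 10/199=0.0503, 4/199=0.0201, 57/199=0.2864
Σ|p₁ᵢ − p₂ᵢ| = 0.4046 + 0.0792 + 0.1565 + 0.0571 + 0.0331 + 0.0985 + 0.1288 + 0.0023 + 0.0849 = 1.0450
D = 1 − ½ × 1.0450 = 1 − 0.52250 = 0.47750

0.48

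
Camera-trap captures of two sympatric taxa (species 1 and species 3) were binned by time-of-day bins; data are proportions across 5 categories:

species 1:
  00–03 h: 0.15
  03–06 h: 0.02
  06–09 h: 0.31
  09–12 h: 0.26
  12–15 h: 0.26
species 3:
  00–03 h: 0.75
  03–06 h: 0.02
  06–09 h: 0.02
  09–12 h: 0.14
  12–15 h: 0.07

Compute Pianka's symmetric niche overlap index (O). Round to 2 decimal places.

0.45

Σ p₁ᵢp₂ᵢ = 0.1125 + 0.0004 + 0.0062 + 0.0364 + 0.0182 = 0.1737
Σp_1ᵢ² = 0.15² + 0.02² + 0.31² + 0.26² + 0.26² = 0.0225 + 0.0004 + 0.0961 + 0.0676 + 0.0676 = 0.2542
Σp_2ᵢ² = 0.75² + 0.02² + 0.02² + 0.14² + 0.07² = 0.5625 + 0.0004 + 0.0004 + 0.0196 + 0.0049 = 0.5878
O = 0.1737 / √(0.2542 × 0.5878) = 0.1737 / 0.38655 = 0.4494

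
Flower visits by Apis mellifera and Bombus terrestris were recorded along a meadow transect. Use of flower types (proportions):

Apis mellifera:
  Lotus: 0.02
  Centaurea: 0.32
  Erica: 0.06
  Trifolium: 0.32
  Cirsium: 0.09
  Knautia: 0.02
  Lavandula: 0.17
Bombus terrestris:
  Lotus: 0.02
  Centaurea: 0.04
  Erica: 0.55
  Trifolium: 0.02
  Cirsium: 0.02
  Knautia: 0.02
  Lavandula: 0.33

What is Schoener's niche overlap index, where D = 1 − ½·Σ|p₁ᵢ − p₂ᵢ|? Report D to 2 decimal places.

0.35

Σ|p₁ᵢ − p₂ᵢ| = 0.00 + 0.28 + 0.49 + 0.30 + 0.07 + 0.00 + 0.16 = 1.30
D = 1 − ½ × 1.30 = 1 − 0.650 = 0.3500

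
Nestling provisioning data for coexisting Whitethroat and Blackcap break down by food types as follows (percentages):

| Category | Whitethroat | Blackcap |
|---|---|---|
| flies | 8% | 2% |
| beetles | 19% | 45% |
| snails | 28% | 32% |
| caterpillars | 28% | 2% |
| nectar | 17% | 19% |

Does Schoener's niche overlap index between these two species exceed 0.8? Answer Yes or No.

No

Convert percentages to proportions (divide by 100).
Σ|p₁ᵢ − p₂ᵢ| = 0.06 + 0.26 + 0.04 + 0.26 + 0.02 = 0.64
D = 1 − ½ × 0.64 = 1 − 0.320 = 0.6800
D = 0.6800 < 0.8 → No.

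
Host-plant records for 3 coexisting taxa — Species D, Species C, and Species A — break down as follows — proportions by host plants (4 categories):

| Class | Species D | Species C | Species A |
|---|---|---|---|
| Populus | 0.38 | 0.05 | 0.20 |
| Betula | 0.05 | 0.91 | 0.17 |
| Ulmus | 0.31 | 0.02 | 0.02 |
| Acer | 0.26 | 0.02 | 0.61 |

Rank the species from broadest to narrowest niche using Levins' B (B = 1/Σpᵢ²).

Σp_Dᵢ² = 0.38² + 0.05² + 0.31² + 0.26² = 0.1444 + 0.0025 + 0.0961 + 0.0676 = 0.3106
B_D = 1 / 0.3106 = 3.2196
Σp_Cᵢ² = 0.05² + 0.91² + 0.02² + 0.02² = 0.0025 + 0.8281 + 0.0004 + 0.0004 = 0.8314
B_C = 1 / 0.8314 = 1.2028
Σp_Aᵢ² = 0.20² + 0.17² + 0.02² + 0.61² = 0.0400 + 0.0289 + 0.0004 + 0.3721 = 0.4414
B_A = 1 / 0.4414 = 2.2655
Ranking by B (broadest → narrowest): Species D (3.22) > Species A (2.27) > Species C (1.20)

Species D > Species A > Species C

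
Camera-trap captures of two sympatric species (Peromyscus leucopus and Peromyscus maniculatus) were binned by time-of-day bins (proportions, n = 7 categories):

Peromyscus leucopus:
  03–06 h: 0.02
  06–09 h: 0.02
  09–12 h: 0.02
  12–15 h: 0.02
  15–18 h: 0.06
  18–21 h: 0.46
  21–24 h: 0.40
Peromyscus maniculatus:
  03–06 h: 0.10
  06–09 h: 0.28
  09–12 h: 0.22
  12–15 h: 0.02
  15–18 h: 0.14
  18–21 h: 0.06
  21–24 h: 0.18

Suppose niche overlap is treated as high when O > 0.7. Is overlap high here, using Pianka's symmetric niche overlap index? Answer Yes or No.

Σ p₁ᵢp₂ᵢ = 0.0020 + 0.0056 + 0.0044 + 0.0004 + 0.0084 + 0.0276 + 0.0720 = 0.1204
Σp_1ᵢ² = 0.02² + 0.02² + 0.02² + 0.02² + 0.06² + 0.46² + 0.40² = 0.0004 + 0.0004 + 0.0004 + 0.0004 + 0.0036 + 0.2116 + 0.1600 = 0.3768
Σp_2ᵢ² = 0.10² + 0.28² + 0.22² + 0.02² + 0.14² + 0.06² + 0.18² = 0.0100 + 0.0784 + 0.0484 + 0.0004 + 0.0196 + 0.0036 + 0.0324 = 0.1928
O = 0.1204 / √(0.3768 × 0.1928) = 0.1204 / 0.26953 = 0.4467
O = 0.4467 < 0.7 → No.

No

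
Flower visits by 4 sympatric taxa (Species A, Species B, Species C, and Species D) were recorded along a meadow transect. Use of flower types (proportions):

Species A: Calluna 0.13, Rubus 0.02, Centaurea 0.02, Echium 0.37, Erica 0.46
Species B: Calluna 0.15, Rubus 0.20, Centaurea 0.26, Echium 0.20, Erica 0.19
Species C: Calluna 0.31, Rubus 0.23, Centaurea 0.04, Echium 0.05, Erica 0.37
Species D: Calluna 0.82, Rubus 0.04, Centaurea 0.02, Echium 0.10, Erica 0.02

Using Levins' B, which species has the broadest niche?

Species B

Σp_Aᵢ² = 0.13² + 0.02² + 0.02² + 0.37² + 0.46² = 0.0169 + 0.0004 + 0.0004 + 0.1369 + 0.2116 = 0.3662
B_A = 1 / 0.3662 = 2.7307
Σp_Bᵢ² = 0.15² + 0.20² + 0.26² + 0.20² + 0.19² = 0.0225 + 0.0400 + 0.0676 + 0.0400 + 0.0361 = 0.2062
B_B = 1 / 0.2062 = 4.8497
Σp_Cᵢ² = 0.31² + 0.23² + 0.04² + 0.05² + 0.37² = 0.0961 + 0.0529 + 0.0016 + 0.0025 + 0.1369 = 0.2900
B_C = 1 / 0.2900 = 3.4483
Σp_Dᵢ² = 0.82² + 0.04² + 0.02² + 0.10² + 0.02² = 0.6724 + 0.0016 + 0.0004 + 0.0100 + 0.0004 = 0.6848
B_D = 1 / 0.6848 = 1.4603
Highest B → broadest niche (most generalist): Species B (B = 4.85).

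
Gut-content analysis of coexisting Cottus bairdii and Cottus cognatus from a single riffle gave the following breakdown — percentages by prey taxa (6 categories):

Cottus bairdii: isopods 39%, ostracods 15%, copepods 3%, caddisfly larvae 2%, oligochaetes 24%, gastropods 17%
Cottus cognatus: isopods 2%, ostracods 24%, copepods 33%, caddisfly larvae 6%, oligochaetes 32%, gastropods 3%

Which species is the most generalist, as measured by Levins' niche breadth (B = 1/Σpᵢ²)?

Cottus bairdii

Convert percentages to proportions (divide by 100).
Σp_bairᵢ² = 0.39² + 0.15² + 0.03² + 0.02² + 0.24² + 0.17² = 0.1521 + 0.0225 + 0.0009 + 0.0004 + 0.0576 + 0.0289 = 0.2624
B_bair = 1 / 0.2624 = 3.8110
Σp_cognᵢ² = 0.02² + 0.24² + 0.33² + 0.06² + 0.32² + 0.03² = 0.0004 + 0.0576 + 0.1089 + 0.0036 + 0.1024 + 0.0009 = 0.2738
B_cogn = 1 / 0.2738 = 3.6523
Highest B → broadest niche (most generalist): Cottus bairdii (B = 3.81).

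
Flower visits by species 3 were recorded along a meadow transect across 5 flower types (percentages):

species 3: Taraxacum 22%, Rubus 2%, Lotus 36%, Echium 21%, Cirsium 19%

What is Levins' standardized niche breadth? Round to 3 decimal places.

0.717

Convert percentages to proportions (divide by 100).
Σpᵢ² = 0.22² + 0.02² + 0.36² + 0.21² + 0.19² = 0.0484 + 0.0004 + 0.1296 + 0.0441 + 0.0361 = 0.2586
B = 1 / 0.2586 = 3.86698
Bₛ = (B − 1)/(n − 1) = (3.86698 − 1)/(5 − 1) = 2.86698/4 = 0.71675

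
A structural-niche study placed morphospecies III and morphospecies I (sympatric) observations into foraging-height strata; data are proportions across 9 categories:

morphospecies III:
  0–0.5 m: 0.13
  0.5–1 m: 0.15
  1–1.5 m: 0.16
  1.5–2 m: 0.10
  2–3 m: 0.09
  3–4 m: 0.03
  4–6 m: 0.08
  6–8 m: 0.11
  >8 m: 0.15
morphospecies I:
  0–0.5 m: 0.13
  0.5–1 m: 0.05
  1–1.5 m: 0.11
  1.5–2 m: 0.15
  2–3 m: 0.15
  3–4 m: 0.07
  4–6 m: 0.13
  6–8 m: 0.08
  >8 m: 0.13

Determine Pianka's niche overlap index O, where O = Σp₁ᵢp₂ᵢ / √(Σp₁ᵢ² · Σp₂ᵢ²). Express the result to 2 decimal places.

Σ p₁ᵢp₂ᵢ = 0.0169 + 0.0075 + 0.0176 + 0.0150 + 0.0135 + 0.0021 + 0.0104 + 0.0088 + 0.0195 = 0.1113
Σp_1ᵢ² = 0.13² + 0.15² + 0.16² + 0.10² + 0.09² + 0.03² + 0.08² + 0.11² + 0.15² = 0.0169 + 0.0225 + 0.0256 + 0.0100 + 0.0081 + 0.0009 + 0.0064 + 0.0121 + 0.0225 = 0.1250
Σp_2ᵢ² = 0.13² + 0.05² + 0.11² + 0.15² + 0.15² + 0.07² + 0.13² + 0.08² + 0.13² = 0.0169 + 0.0025 + 0.0121 + 0.0225 + 0.0225 + 0.0049 + 0.0169 + 0.0064 + 0.0169 = 0.1216
O = 0.1113 / √(0.1250 × 0.1216) = 0.1113 / 0.12329 = 0.9027

0.90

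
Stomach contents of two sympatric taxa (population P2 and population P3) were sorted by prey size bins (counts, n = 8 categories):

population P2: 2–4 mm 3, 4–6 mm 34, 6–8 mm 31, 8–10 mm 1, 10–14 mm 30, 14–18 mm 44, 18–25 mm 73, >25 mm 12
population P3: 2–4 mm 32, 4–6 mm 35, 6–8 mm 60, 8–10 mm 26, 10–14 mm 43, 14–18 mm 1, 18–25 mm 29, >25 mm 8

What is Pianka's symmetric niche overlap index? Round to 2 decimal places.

0.68

Proportions for population P2 (n=228): 3/228=0.0132, 34/228=0.1491, 31/228=0.1360, 1/228=0.0044, 30/228=0.1316, 44/228=0.1930, 73/228=0.3202, 12/228=0.0526
Proportions for population P3 (n=234): 32/234=0.1368, 35/234=0.1496, 60/234=0.2564, 26/234=0.1111, 43/234=0.1838, 1/234=0.0043, 29/234=0.1239, 8/234=0.0342
Σ p₁ᵢp₂ᵢ = 0.001806 + 0.022305 + 0.034870 + 0.000489 + 0.024188 + 0.000830 + 0.039673 + 0.001799 = 0.125960
Σp_1ᵢ² = 0.0132² + 0.1491² + 0.1360² + 0.0044² + 0.1316² + 0.1930² + 0.3202² + 0.0526² = 0.000174 + 0.022231 + 0.018496 + 0.000019 + 0.017319 + 0.037249 + 0.102528 + 0.002767 = 0.200783
Σp_2ᵢ² = 0.1368² + 0.1496² + 0.2564² + 0.1111² + 0.1838² + 0.0043² + 0.1239² + 0.0342² = 0.018714 + 0.022380 + 0.065741 + 0.012343 + 0.033782 + 0.000018 + 0.015351 + 0.001170 = 0.169499
O = 0.125960 / √(0.200783 × 0.169499) = 0.125960 / 0.1844790 = 0.6828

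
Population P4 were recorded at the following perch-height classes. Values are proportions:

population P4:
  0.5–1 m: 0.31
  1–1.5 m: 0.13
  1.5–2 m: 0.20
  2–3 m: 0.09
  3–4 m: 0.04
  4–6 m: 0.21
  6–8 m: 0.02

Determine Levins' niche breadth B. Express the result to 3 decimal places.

4.826

Σpᵢ² = 0.31² + 0.13² + 0.20² + 0.09² + 0.04² + 0.21² + 0.02² = 0.0961 + 0.0169 + 0.0400 + 0.0081 + 0.0016 + 0.0441 + 0.0004 = 0.2072
B = 1 / 0.2072 = 4.82625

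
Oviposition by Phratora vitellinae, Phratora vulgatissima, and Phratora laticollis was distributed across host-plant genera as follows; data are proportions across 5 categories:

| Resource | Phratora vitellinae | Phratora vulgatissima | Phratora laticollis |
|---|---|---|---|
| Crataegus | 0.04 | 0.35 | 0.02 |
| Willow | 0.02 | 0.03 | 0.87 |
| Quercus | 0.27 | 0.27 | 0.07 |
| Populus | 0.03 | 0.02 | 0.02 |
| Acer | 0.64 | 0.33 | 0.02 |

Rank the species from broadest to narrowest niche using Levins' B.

Phratora vulgatissima > Phratora vitellinae > Phratora laticollis

Σp_viteᵢ² = 0.04² + 0.02² + 0.27² + 0.03² + 0.64² = 0.0016 + 0.0004 + 0.0729 + 0.0009 + 0.4096 = 0.4854
B_vite = 1 / 0.4854 = 2.0602
Σp_vulgᵢ² = 0.35² + 0.03² + 0.27² + 0.02² + 0.33² = 0.1225 + 0.0009 + 0.0729 + 0.0004 + 0.1089 = 0.3056
B_vulg = 1 / 0.3056 = 3.2723
Σp_latiᵢ² = 0.02² + 0.87² + 0.07² + 0.02² + 0.02² = 0.0004 + 0.7569 + 0.0049 + 0.0004 + 0.0004 = 0.7630
B_lati = 1 / 0.7630 = 1.3106
Ranking by B (broadest → narrowest): Phratora vulgatissima (3.27) > Phratora vitellinae (2.06) > Phratora laticollis (1.31)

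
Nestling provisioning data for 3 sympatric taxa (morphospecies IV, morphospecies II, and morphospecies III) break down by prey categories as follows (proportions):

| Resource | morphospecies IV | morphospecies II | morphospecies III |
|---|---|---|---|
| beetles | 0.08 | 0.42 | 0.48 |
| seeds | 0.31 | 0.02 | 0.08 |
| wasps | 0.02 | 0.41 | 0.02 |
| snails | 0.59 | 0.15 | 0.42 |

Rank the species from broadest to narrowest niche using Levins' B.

morphospecies II > morphospecies III > morphospecies IV

Σp_IVᵢ² = 0.08² + 0.31² + 0.02² + 0.59² = 0.0064 + 0.0961 + 0.0004 + 0.3481 = 0.4510
B_IV = 1 / 0.4510 = 2.2173
Σp_IIᵢ² = 0.42² + 0.02² + 0.41² + 0.15² = 0.1764 + 0.0004 + 0.1681 + 0.0225 = 0.3674
B_II = 1 / 0.3674 = 2.7218
Σp_IIIᵢ² = 0.48² + 0.08² + 0.02² + 0.42² = 0.2304 + 0.0064 + 0.0004 + 0.1764 = 0.4136
B_III = 1 / 0.4136 = 2.4178
Ranking by B (broadest → narrowest): morphospecies II (2.72) > morphospecies III (2.42) > morphospecies IV (2.22)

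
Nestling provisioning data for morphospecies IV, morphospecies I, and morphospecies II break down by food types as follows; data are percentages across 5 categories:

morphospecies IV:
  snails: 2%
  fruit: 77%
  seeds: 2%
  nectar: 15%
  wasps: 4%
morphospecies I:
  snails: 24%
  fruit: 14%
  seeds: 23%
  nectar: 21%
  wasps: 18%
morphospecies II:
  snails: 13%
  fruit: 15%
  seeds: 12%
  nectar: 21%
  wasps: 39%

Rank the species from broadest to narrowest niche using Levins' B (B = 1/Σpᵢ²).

Convert percentages to proportions (divide by 100).
Σp_IVᵢ² = 0.02² + 0.77² + 0.02² + 0.15² + 0.04² = 0.0004 + 0.5929 + 0.0004 + 0.0225 + 0.0016 = 0.6178
B_IV = 1 / 0.6178 = 1.6186
Σp_Iᵢ² = 0.24² + 0.14² + 0.23² + 0.21² + 0.18² = 0.0576 + 0.0196 + 0.0529 + 0.0441 + 0.0324 = 0.2066
B_I = 1 / 0.2066 = 4.8403
Σp_IIᵢ² = 0.13² + 0.15² + 0.12² + 0.21² + 0.39² = 0.0169 + 0.0225 + 0.0144 + 0.0441 + 0.1521 = 0.2500
B_II = 1 / 0.2500 = 4.0000
Ranking by B (broadest → narrowest): morphospecies I (4.84) > morphospecies II (4.00) > morphospecies IV (1.62)

morphospecies I > morphospecies II > morphospecies IV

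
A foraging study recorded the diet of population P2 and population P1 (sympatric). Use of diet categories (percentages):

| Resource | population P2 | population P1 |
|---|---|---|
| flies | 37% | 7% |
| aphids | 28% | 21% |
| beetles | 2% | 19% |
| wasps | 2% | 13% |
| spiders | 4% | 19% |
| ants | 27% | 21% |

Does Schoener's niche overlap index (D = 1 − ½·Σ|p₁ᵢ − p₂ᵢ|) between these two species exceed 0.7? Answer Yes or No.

No

Convert percentages to proportions (divide by 100).
Σ|p₁ᵢ − p₂ᵢ| = 0.30 + 0.07 + 0.17 + 0.11 + 0.15 + 0.06 = 0.86
D = 1 − ½ × 0.86 = 1 − 0.430 = 0.5700
D = 0.5700 < 0.7 → No.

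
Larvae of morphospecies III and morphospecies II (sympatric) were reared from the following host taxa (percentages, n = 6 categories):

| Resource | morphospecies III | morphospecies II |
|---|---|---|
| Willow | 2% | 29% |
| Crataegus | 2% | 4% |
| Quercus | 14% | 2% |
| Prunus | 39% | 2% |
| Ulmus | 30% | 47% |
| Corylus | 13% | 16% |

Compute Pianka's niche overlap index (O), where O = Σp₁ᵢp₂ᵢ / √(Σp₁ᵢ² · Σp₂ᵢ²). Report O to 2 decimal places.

Convert percentages to proportions (divide by 100).
Σ p₁ᵢp₂ᵢ = 0.0058 + 0.0008 + 0.0028 + 0.0078 + 0.1410 + 0.0208 = 0.1790
Σp_1ᵢ² = 0.02² + 0.02² + 0.14² + 0.39² + 0.30² + 0.13² = 0.0004 + 0.0004 + 0.0196 + 0.1521 + 0.0900 + 0.0169 = 0.2794
Σp_2ᵢ² = 0.29² + 0.04² + 0.02² + 0.02² + 0.47² + 0.16² = 0.0841 + 0.0016 + 0.0004 + 0.0004 + 0.2209 + 0.0256 = 0.3330
O = 0.1790 / √(0.2794 × 0.3330) = 0.1790 / 0.30502 = 0.5868

0.59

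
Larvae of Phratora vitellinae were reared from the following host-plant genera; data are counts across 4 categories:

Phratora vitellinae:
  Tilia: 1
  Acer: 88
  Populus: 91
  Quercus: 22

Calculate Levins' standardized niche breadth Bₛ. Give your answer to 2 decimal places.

Proportions for Phratora vitellinae (n=202): 1/202=0.0050, 88/202=0.4356, 91/202=0.4505, 22/202=0.1089
Σpᵢ² = 0.0050² + 0.4356² + 0.4505² + 0.1089² = 0.000025 + 0.189747 + 0.202950 + 0.011859 = 0.404581
B = 1 / 0.404581 = 2.4717
Bₛ = (B − 1)/(n − 1) = (2.4717 − 1)/(4 − 1) = 1.4717/3 = 0.4906

0.49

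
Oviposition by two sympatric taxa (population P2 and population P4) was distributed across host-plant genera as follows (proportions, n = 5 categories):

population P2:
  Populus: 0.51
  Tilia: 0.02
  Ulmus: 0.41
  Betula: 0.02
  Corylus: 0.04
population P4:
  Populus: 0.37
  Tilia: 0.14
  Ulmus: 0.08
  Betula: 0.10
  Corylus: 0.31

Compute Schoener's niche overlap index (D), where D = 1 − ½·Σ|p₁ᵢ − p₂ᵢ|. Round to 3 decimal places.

Σ|p₁ᵢ − p₂ᵢ| = 0.14 + 0.12 + 0.33 + 0.08 + 0.27 = 0.94
D = 1 − ½ × 0.94 = 1 − 0.470 = 0.53000

0.530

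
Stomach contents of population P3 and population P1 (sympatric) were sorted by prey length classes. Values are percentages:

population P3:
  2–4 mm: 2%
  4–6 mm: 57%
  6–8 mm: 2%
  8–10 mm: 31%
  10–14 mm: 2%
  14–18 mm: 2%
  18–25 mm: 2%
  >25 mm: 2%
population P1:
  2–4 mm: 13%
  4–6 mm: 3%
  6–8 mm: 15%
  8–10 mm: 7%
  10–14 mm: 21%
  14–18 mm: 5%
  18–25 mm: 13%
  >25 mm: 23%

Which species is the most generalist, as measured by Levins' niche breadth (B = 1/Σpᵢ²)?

population P1

Convert percentages to proportions (divide by 100).
Σp_P3ᵢ² = 0.02² + 0.57² + 0.02² + 0.31² + 0.02² + 0.02² + 0.02² + 0.02² = 0.0004 + 0.3249 + 0.0004 + 0.0961 + 0.0004 + 0.0004 + 0.0004 + 0.0004 = 0.4234
B_P3 = 1 / 0.4234 = 2.3618
Σp_P1ᵢ² = 0.13² + 0.03² + 0.15² + 0.07² + 0.21² + 0.05² + 0.13² + 0.23² = 0.0169 + 0.0009 + 0.0225 + 0.0049 + 0.0441 + 0.0025 + 0.0169 + 0.0529 = 0.1616
B_P1 = 1 / 0.1616 = 6.1881
Highest B → broadest niche (most generalist): population P1 (B = 6.19).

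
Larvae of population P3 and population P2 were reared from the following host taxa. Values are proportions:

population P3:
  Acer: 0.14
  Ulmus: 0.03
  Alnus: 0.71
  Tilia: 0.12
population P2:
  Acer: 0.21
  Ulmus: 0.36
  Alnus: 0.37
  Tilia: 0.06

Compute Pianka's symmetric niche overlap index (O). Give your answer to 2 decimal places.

0.75

Σ p₁ᵢp₂ᵢ = 0.0294 + 0.0108 + 0.2627 + 0.0072 = 0.3101
Σp_1ᵢ² = 0.14² + 0.03² + 0.71² + 0.12² = 0.0196 + 0.0009 + 0.5041 + 0.0144 = 0.5390
Σp_2ᵢ² = 0.21² + 0.36² + 0.37² + 0.06² = 0.0441 + 0.1296 + 0.1369 + 0.0036 = 0.3142
O = 0.3101 / √(0.5390 × 0.3142) = 0.3101 / 0.41153 = 0.7535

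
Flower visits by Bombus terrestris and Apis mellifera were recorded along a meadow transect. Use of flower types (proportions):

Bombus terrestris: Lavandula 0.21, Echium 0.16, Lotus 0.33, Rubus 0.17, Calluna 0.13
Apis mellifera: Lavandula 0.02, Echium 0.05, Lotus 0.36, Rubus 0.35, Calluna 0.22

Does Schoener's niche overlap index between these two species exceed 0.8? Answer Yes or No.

Σ|p₁ᵢ − p₂ᵢ| = 0.19 + 0.11 + 0.03 + 0.18 + 0.09 = 0.60
D = 1 − ½ × 0.60 = 1 − 0.300 = 0.7000
D = 0.7000 < 0.8 → No.

No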